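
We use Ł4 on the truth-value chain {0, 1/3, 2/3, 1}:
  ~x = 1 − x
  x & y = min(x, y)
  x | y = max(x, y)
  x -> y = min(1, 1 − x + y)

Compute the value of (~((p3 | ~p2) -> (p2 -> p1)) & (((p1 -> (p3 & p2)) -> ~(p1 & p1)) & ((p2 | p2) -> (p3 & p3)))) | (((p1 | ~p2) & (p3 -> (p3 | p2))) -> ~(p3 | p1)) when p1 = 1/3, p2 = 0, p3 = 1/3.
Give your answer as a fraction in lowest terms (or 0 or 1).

2/3

~p2 = ~0 = 1
p3 | ~p2 = 1/3 | 1 = 1
p2 -> p1 = 0 -> 1/3 = 1
(p3 | ~p2) -> (p2 -> p1) = 1 -> 1 = 1
~((p3 | ~p2) -> (p2 -> p1)) = ~1 = 0
p3 & p2 = 1/3 & 0 = 0
p1 -> (p3 & p2) = 1/3 -> 0 = 2/3
p1 & p1 = 1/3 & 1/3 = 1/3
~(p1 & p1) = ~1/3 = 2/3
(p1 -> (p3 & p2)) -> ~(p1 & p1) = 2/3 -> 2/3 = 1
p2 | p2 = 0 | 0 = 0
p3 & p3 = 1/3 & 1/3 = 1/3
(p2 | p2) -> (p3 & p3) = 0 -> 1/3 = 1
((p1 -> (p3 & p2)) -> ~(p1 & p1)) & ((p2 | p2) -> (p3 & p3)) = 1 & 1 = 1
~((p3 | ~p2) -> (p2 -> p1)) & (((p1 -> (p3 & p2)) -> ~(p1 & p1)) & ((p2 | p2) -> (p3 & p3))) = 0 & 1 = 0
~p2 = ~0 = 1
p1 | ~p2 = 1/3 | 1 = 1
p3 | p2 = 1/3 | 0 = 1/3
p3 -> (p3 | p2) = 1/3 -> 1/3 = 1
(p1 | ~p2) & (p3 -> (p3 | p2)) = 1 & 1 = 1
p3 | p1 = 1/3 | 1/3 = 1/3
~(p3 | p1) = ~1/3 = 2/3
((p1 | ~p2) & (p3 -> (p3 | p2))) -> ~(p3 | p1) = 1 -> 2/3 = 2/3
(~((p3 | ~p2) -> (p2 -> p1)) & (((p1 -> (p3 & p2)) -> ~(p1 & p1)) & ((p2 | p2) -> (p3 & p3)))) | (((p1 | ~p2) & (p3 -> (p3 | p2))) -> ~(p3 | p1)) = 0 | 2/3 = 2/3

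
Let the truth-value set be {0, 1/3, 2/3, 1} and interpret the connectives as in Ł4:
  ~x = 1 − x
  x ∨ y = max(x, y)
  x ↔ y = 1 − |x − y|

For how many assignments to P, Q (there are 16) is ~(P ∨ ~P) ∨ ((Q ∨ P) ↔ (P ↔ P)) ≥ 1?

7

P = 0, Q = 0 ↦ 0  <
P = 0, Q = 1/3 ↦ 1/3  <
P = 0, Q = 2/3 ↦ 2/3  <
P = 0, Q = 1 ↦ 1  ≥
P = 1/3, Q = 0 ↦ 1/3  <
P = 1/3, Q = 1/3 ↦ 1/3  <
P = 1/3, Q = 2/3 ↦ 2/3  <
P = 1/3, Q = 1 ↦ 1  ≥
P = 2/3, Q = 0 ↦ 2/3  <
P = 2/3, Q = 1/3 ↦ 2/3  <
P = 2/3, Q = 2/3 ↦ 2/3  <
P = 2/3, Q = 1 ↦ 1  ≥
P = 1, Q = 0 ↦ 1  ≥
P = 1, Q = 1/3 ↦ 1  ≥
P = 1, Q = 2/3 ↦ 1  ≥
P = 1, Q = 1 ↦ 1  ≥
So 7 of the 16 assignments meet the threshold.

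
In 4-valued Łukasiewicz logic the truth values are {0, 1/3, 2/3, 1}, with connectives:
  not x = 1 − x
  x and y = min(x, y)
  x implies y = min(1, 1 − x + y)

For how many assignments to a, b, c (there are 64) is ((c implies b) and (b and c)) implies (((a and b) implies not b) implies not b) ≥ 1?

54

value 1: 54 assignments (counts)
value 2/3: 7 assignments
value 1/3: 2 assignments
value 0: 1 assignment
So 54 of the 64 assignments meet the threshold.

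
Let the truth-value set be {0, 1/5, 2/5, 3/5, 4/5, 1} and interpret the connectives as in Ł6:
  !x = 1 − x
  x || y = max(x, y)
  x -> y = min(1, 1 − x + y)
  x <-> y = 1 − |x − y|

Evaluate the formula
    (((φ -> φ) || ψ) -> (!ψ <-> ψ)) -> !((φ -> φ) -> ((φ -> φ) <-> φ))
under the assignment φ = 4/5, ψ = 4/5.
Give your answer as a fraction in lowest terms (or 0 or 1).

4/5

φ -> φ = 4/5 -> 4/5 = 1
(φ -> φ) || ψ = 1 || 4/5 = 1
!ψ = !4/5 = 1/5
!ψ <-> ψ = 1/5 <-> 4/5 = 2/5
((φ -> φ) || ψ) -> (!ψ <-> ψ) = 1 -> 2/5 = 2/5
φ -> φ = 4/5 -> 4/5 = 1
φ -> φ = 4/5 -> 4/5 = 1
(φ -> φ) <-> φ = 1 <-> 4/5 = 4/5
(φ -> φ) -> ((φ -> φ) <-> φ) = 1 -> 4/5 = 4/5
!((φ -> φ) -> ((φ -> φ) <-> φ)) = !4/5 = 1/5
(((φ -> φ) || ψ) -> (!ψ <-> ψ)) -> !((φ -> φ) -> ((φ -> φ) <-> φ)) = 2/5 -> 1/5 = 4/5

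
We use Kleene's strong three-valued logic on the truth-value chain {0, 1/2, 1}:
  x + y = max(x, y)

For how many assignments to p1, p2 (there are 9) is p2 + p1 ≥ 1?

5

p1 = 0, p2 = 0 ↦ 0  <
p1 = 0, p2 = 1/2 ↦ 1/2  <
p1 = 0, p2 = 1 ↦ 1  ≥
p1 = 1/2, p2 = 0 ↦ 1/2  <
p1 = 1/2, p2 = 1/2 ↦ 1/2  <
p1 = 1/2, p2 = 1 ↦ 1  ≥
p1 = 1, p2 = 0 ↦ 1  ≥
p1 = 1, p2 = 1/2 ↦ 1  ≥
p1 = 1, p2 = 1 ↦ 1  ≥
So 5 of the 9 assignments meet the threshold.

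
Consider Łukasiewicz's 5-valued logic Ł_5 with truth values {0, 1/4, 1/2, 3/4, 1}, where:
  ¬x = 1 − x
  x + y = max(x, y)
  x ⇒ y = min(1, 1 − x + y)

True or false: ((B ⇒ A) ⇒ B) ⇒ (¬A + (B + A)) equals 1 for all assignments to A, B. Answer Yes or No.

Counterexample: take A = 1/4, B = 3/4.
B ⇒ A = 3/4 ⇒ 1/4 = 1/2
(B ⇒ A) ⇒ B = 1/2 ⇒ 3/4 = 1
¬A = ¬1/4 = 3/4
B + A = 3/4 + 1/4 = 3/4
¬A + (B + A) = 3/4 + 3/4 = 3/4
((B ⇒ A) ⇒ B) ⇒ (¬A + (B + A)) = 1 ⇒ 3/4 = 3/4
This gives 3/4 ≠ 1.

No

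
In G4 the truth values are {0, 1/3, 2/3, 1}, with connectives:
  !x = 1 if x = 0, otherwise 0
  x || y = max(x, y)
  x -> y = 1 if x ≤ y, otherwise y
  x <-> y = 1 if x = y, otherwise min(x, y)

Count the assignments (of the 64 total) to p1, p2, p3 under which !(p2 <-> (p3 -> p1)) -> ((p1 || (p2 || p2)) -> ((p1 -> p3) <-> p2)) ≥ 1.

55

value 1: 55 assignments (counts)
value 0: 9 assignments
So 55 of the 64 assignments meet the threshold.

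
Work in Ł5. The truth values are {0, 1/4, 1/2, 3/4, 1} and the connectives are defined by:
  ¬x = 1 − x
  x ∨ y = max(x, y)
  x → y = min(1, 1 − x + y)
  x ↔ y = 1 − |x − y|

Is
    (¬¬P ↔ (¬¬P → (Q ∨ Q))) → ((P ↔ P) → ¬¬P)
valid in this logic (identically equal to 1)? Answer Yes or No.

Counterexample: take P = 1/4, Q = 0.
¬P = ¬1/4 = 3/4
¬¬P = ¬3/4 = 1/4
¬P = ¬1/4 = 3/4
¬¬P = ¬3/4 = 1/4
Q ∨ Q = 0 ∨ 0 = 0
¬¬P → (Q ∨ Q) = 1/4 → 0 = 3/4
¬¬P ↔ (¬¬P → (Q ∨ Q)) = 1/4 ↔ 3/4 = 1/2
P ↔ P = 1/4 ↔ 1/4 = 1
¬P = ¬1/4 = 3/4
¬¬P = ¬3/4 = 1/4
(P ↔ P) → ¬¬P = 1 → 1/4 = 1/4
(¬¬P ↔ (¬¬P → (Q ∨ Q))) → ((P ↔ P) → ¬¬P) = 1/2 → 1/4 = 3/4
This gives 3/4 ≠ 1.

No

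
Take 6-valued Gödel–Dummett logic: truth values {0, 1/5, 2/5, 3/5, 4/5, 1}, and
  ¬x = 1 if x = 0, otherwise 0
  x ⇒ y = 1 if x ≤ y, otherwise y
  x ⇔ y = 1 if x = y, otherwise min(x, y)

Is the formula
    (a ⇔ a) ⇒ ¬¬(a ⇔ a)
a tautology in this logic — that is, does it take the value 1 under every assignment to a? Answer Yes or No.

Yes

a = 0 ↦ 1
a = 1/5 ↦ 1
a = 2/5 ↦ 1
a = 3/5 ↦ 1
a = 4/5 ↦ 1
a = 1 ↦ 1
Every assignment gives a value ≥ 1.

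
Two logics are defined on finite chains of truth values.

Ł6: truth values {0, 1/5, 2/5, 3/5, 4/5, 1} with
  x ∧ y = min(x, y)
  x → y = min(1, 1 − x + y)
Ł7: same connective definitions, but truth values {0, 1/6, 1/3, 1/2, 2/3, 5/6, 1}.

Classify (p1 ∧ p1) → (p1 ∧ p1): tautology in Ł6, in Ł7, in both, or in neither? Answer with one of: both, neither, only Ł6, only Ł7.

In Ł6: every assignment gives 1 — tautology.
In Ł7: every assignment gives 1 — tautology.

both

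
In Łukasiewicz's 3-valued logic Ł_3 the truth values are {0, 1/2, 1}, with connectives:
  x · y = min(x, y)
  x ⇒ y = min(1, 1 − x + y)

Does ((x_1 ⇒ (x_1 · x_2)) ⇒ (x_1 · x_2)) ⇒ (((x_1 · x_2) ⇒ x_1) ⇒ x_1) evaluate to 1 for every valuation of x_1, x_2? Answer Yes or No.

Yes

x_1 = 0, x_2 = 0 ↦ 1
x_1 = 0, x_2 = 1/2 ↦ 1
x_1 = 0, x_2 = 1 ↦ 1
x_1 = 1/2, x_2 = 0 ↦ 1
x_1 = 1/2, x_2 = 1/2 ↦ 1
x_1 = 1/2, x_2 = 1 ↦ 1
x_1 = 1, x_2 = 0 ↦ 1
x_1 = 1, x_2 = 1/2 ↦ 1
x_1 = 1, x_2 = 1 ↦ 1
Every assignment gives a value ≥ 1.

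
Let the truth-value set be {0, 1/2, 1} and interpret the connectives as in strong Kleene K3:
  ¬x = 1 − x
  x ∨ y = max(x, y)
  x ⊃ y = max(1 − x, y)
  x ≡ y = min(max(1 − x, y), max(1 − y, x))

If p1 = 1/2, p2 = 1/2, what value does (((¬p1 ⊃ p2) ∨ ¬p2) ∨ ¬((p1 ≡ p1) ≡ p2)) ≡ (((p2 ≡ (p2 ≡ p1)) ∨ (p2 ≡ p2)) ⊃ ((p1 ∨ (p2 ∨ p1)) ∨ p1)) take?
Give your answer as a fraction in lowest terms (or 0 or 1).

¬p1 = ¬1/2 = 1/2
¬p1 ⊃ p2 = 1/2 ⊃ 1/2 = 1/2
¬p2 = ¬1/2 = 1/2
(¬p1 ⊃ p2) ∨ ¬p2 = 1/2 ∨ 1/2 = 1/2
p1 ≡ p1 = 1/2 ≡ 1/2 = 1/2
(p1 ≡ p1) ≡ p2 = 1/2 ≡ 1/2 = 1/2
¬((p1 ≡ p1) ≡ p2) = ¬1/2 = 1/2
((¬p1 ⊃ p2) ∨ ¬p2) ∨ ¬((p1 ≡ p1) ≡ p2) = 1/2 ∨ 1/2 = 1/2
p2 ≡ p1 = 1/2 ≡ 1/2 = 1/2
p2 ≡ (p2 ≡ p1) = 1/2 ≡ 1/2 = 1/2
p2 ≡ p2 = 1/2 ≡ 1/2 = 1/2
(p2 ≡ (p2 ≡ p1)) ∨ (p2 ≡ p2) = 1/2 ∨ 1/2 = 1/2
p2 ∨ p1 = 1/2 ∨ 1/2 = 1/2
p1 ∨ (p2 ∨ p1) = 1/2 ∨ 1/2 = 1/2
(p1 ∨ (p2 ∨ p1)) ∨ p1 = 1/2 ∨ 1/2 = 1/2
((p2 ≡ (p2 ≡ p1)) ∨ (p2 ≡ p2)) ⊃ ((p1 ∨ (p2 ∨ p1)) ∨ p1) = 1/2 ⊃ 1/2 = 1/2
(((¬p1 ⊃ p2) ∨ ¬p2) ∨ ¬((p1 ≡ p1) ≡ p2)) ≡ (((p2 ≡ (p2 ≡ p1)) ∨ (p2 ≡ p2)) ⊃ ((p1 ∨ (p2 ∨ p1)) ∨ p1)) = 1/2 ≡ 1/2 = 1/2

1/2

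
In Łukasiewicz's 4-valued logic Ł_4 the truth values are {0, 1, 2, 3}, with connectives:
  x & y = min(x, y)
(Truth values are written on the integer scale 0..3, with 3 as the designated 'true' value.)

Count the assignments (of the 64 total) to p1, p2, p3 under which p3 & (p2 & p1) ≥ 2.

8

value 3: 1 assignment (counts)
value 2: 7 assignments (counts)
value 1: 19 assignments
value 0: 37 assignments
So 8 of the 64 assignments meet the threshold.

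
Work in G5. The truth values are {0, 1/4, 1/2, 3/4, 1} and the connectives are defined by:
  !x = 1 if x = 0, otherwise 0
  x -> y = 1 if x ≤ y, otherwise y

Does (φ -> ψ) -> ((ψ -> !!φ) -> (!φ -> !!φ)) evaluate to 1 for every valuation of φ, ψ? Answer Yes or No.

Counterexample: take φ = 0, ψ = 0.
φ -> ψ = 0 -> 0 = 1
!φ = !0 = 1
!!φ = !1 = 0
ψ -> !!φ = 0 -> 0 = 1
!φ = !0 = 1
!φ = !0 = 1
!!φ = !1 = 0
!φ -> !!φ = 1 -> 0 = 0
(ψ -> !!φ) -> (!φ -> !!φ) = 1 -> 0 = 0
(φ -> ψ) -> ((ψ -> !!φ) -> (!φ -> !!φ)) = 1 -> 0 = 0
This gives 0 ≠ 1.

No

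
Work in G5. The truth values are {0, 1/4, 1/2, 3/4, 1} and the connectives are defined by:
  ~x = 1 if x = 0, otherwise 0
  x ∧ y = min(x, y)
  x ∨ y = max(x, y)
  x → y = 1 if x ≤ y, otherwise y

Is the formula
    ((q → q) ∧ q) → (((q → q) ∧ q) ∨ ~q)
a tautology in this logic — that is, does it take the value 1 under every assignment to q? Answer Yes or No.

Yes

q = 0 ↦ 1
q = 1/4 ↦ 1
q = 1/2 ↦ 1
q = 3/4 ↦ 1
q = 1 ↦ 1
Every assignment gives a value ≥ 1.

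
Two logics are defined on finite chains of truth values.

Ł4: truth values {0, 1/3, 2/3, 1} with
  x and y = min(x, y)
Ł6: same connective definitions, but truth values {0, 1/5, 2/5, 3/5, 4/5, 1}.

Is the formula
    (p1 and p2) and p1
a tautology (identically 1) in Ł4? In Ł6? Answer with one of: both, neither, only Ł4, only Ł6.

neither

In Ł4: at p1 = 0, p2 = 0 the value is 0 — not a tautology.
In Ł6: at p1 = 0, p2 = 0 the value is 0 — not a tautology.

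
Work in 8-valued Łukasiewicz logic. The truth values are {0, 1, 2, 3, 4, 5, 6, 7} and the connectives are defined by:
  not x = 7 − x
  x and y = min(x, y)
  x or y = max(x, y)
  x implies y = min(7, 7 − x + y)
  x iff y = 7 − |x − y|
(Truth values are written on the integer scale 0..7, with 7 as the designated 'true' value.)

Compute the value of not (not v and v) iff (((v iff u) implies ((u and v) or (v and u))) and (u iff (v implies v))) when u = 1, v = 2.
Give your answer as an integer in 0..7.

not v = not 2 = 5
not v and v = 5 and 2 = 2
not (not v and v) = not 2 = 5
v iff u = 2 iff 1 = 6
u and v = 1 and 2 = 1
v and u = 2 and 1 = 1
(u and v) or (v and u) = 1 or 1 = 1
(v iff u) implies ((u and v) or (v and u)) = 6 implies 1 = 2
v implies v = 2 implies 2 = 7
u iff (v implies v) = 1 iff 7 = 1
((v iff u) implies ((u and v) or (v and u))) and (u iff (v implies v)) = 2 and 1 = 1
not (not v and v) iff (((v iff u) implies ((u and v) or (v and u))) and (u iff (v implies v))) = 5 iff 1 = 3

3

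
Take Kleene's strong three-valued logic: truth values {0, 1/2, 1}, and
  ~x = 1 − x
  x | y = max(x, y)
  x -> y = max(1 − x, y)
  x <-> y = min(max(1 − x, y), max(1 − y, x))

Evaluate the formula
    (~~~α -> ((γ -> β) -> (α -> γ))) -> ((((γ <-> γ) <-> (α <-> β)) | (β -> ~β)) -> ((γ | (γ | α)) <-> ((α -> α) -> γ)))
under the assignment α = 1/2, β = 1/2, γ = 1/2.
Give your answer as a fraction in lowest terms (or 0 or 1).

1/2

~α = ~1/2 = 1/2
~~α = ~1/2 = 1/2
~~~α = ~1/2 = 1/2
γ -> β = 1/2 -> 1/2 = 1/2
α -> γ = 1/2 -> 1/2 = 1/2
(γ -> β) -> (α -> γ) = 1/2 -> 1/2 = 1/2
~~~α -> ((γ -> β) -> (α -> γ)) = 1/2 -> 1/2 = 1/2
γ <-> γ = 1/2 <-> 1/2 = 1/2
α <-> β = 1/2 <-> 1/2 = 1/2
(γ <-> γ) <-> (α <-> β) = 1/2 <-> 1/2 = 1/2
~β = ~1/2 = 1/2
β -> ~β = 1/2 -> 1/2 = 1/2
((γ <-> γ) <-> (α <-> β)) | (β -> ~β) = 1/2 | 1/2 = 1/2
γ | α = 1/2 | 1/2 = 1/2
γ | (γ | α) = 1/2 | 1/2 = 1/2
α -> α = 1/2 -> 1/2 = 1/2
(α -> α) -> γ = 1/2 -> 1/2 = 1/2
(γ | (γ | α)) <-> ((α -> α) -> γ) = 1/2 <-> 1/2 = 1/2
(((γ <-> γ) <-> (α <-> β)) | (β -> ~β)) -> ((γ | (γ | α)) <-> ((α -> α) -> γ)) = 1/2 -> 1/2 = 1/2
(~~~α -> ((γ -> β) -> (α -> γ))) -> ((((γ <-> γ) <-> (α <-> β)) | (β -> ~β)) -> ((γ | (γ | α)) <-> ((α -> α) -> γ))) = 1/2 -> 1/2 = 1/2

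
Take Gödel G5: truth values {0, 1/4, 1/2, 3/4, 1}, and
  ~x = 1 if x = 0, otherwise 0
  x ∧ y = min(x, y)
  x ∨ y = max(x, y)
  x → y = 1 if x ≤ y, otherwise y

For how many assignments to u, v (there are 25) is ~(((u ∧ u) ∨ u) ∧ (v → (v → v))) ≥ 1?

5

value 1: 5 assignments (counts)
value 0: 20 assignments
So 5 of the 25 assignments meet the threshold.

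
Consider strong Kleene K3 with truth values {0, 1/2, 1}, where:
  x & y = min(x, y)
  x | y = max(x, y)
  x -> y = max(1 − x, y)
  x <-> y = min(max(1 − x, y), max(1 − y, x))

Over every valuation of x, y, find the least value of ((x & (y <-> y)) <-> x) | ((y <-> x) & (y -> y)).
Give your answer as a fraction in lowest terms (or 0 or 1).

1/2

Take x = 1/2, y = 0:
y <-> y = 0 <-> 0 = 1
x & (y <-> y) = 1/2 & 1 = 1/2
(x & (y <-> y)) <-> x = 1/2 <-> 1/2 = 1/2
y <-> x = 0 <-> 1/2 = 1/2
y -> y = 0 -> 0 = 1
(y <-> x) & (y -> y) = 1/2 & 1 = 1/2
((x & (y <-> y)) <-> x) | ((y <-> x) & (y -> y)) = 1/2 | 1/2 = 1/2
No assignment yields a value below 1/2, so this is the minimum.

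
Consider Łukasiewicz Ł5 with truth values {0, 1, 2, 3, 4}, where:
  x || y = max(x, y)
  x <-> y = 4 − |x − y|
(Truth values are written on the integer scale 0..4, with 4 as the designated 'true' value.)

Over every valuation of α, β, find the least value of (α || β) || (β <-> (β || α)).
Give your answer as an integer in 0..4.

Take α = 2, β = 0:
α || β = 2 || 0 = 2
β || α = 0 || 2 = 2
β <-> (β || α) = 0 <-> 2 = 2
(α || β) || (β <-> (β || α)) = 2 || 2 = 2
No assignment yields a value below 2, so this is the minimum.

2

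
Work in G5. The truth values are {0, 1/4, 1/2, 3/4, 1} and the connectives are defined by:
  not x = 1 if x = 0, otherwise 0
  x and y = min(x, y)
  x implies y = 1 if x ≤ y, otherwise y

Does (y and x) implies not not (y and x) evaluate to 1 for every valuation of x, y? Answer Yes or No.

Yes

At x = 3/4, y = 1, for instance:
y and x = 1 and 3/4 = 3/4
not (y and x) = not 3/4 = 0
not not (y and x) = not 0 = 1
(y and x) implies not not (y and x) = 3/4 implies 1 = 1
and checking the remaining 24 assignments likewise gives ≥ 1 in every case.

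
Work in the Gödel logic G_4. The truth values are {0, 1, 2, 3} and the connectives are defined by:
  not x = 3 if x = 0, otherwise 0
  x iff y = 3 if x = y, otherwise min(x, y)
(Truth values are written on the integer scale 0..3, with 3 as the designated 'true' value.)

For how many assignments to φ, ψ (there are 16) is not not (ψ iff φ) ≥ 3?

φ = 0, ψ = 0 ↦ 3  ≥
φ = 0, ψ = 1 ↦ 0  <
φ = 0, ψ = 2 ↦ 0  <
φ = 0, ψ = 3 ↦ 0  <
φ = 1, ψ = 0 ↦ 0  <
φ = 1, ψ = 1 ↦ 3  ≥
φ = 1, ψ = 2 ↦ 3  ≥
φ = 1, ψ = 3 ↦ 3  ≥
φ = 2, ψ = 0 ↦ 0  <
φ = 2, ψ = 1 ↦ 3  ≥
φ = 2, ψ = 2 ↦ 3  ≥
φ = 2, ψ = 3 ↦ 3  ≥
φ = 3, ψ = 0 ↦ 0  <
φ = 3, ψ = 1 ↦ 3  ≥
φ = 3, ψ = 2 ↦ 3  ≥
φ = 3, ψ = 3 ↦ 3  ≥
So 10 of the 16 assignments meet the threshold.

10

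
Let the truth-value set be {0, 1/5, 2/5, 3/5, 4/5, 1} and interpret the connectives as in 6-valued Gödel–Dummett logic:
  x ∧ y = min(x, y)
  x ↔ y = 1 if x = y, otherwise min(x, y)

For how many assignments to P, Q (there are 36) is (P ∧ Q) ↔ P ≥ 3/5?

24

value 1: 21 assignments (counts)
value 4/5: 1 assignment (counts)
value 3/5: 2 assignments (counts)
value 2/5: 3 assignments
value 1/5: 4 assignments
value 0: 5 assignments
So 24 of the 36 assignments meet the threshold.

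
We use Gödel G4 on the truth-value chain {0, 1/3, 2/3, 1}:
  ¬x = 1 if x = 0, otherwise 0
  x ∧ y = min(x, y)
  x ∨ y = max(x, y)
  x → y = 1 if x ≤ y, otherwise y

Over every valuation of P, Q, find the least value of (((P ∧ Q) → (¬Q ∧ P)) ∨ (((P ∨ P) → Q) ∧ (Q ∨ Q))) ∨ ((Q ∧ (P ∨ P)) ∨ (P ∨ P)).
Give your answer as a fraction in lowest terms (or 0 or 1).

1/3

Take P = 1/3, Q = 1/3:
P ∧ Q = 1/3 ∧ 1/3 = 1/3
¬Q = ¬1/3 = 0
¬Q ∧ P = 0 ∧ 1/3 = 0
(P ∧ Q) → (¬Q ∧ P) = 1/3 → 0 = 0
P ∨ P = 1/3 ∨ 1/3 = 1/3
(P ∨ P) → Q = 1/3 → 1/3 = 1
Q ∨ Q = 1/3 ∨ 1/3 = 1/3
((P ∨ P) → Q) ∧ (Q ∨ Q) = 1 ∧ 1/3 = 1/3
((P ∧ Q) → (¬Q ∧ P)) ∨ (((P ∨ P) → Q) ∧ (Q ∨ Q)) = 0 ∨ 1/3 = 1/3
P ∨ P = 1/3 ∨ 1/3 = 1/3
Q ∧ (P ∨ P) = 1/3 ∧ 1/3 = 1/3
P ∨ P = 1/3 ∨ 1/3 = 1/3
(Q ∧ (P ∨ P)) ∨ (P ∨ P) = 1/3 ∨ 1/3 = 1/3
(((P ∧ Q) → (¬Q ∧ P)) ∨ (((P ∨ P) → Q) ∧ (Q ∨ Q))) ∨ ((Q ∧ (P ∨ P)) ∨ (P ∨ P)) = 1/3 ∨ 1/3 = 1/3
No assignment yields a value below 1/3, so this is the minimum.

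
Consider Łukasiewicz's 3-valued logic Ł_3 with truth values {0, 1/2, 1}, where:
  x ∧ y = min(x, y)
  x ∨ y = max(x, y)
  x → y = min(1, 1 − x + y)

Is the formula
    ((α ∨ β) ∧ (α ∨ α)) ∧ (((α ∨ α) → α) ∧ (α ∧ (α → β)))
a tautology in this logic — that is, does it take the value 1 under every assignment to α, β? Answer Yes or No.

No

Counterexample: take α = 0, β = 0.
α ∨ β = 0 ∨ 0 = 0
α ∨ α = 0 ∨ 0 = 0
(α ∨ β) ∧ (α ∨ α) = 0 ∧ 0 = 0
α ∨ α = 0 ∨ 0 = 0
(α ∨ α) → α = 0 → 0 = 1
α → β = 0 → 0 = 1
α ∧ (α → β) = 0 ∧ 1 = 0
((α ∨ α) → α) ∧ (α ∧ (α → β)) = 1 ∧ 0 = 0
((α ∨ β) ∧ (α ∨ α)) ∧ (((α ∨ α) → α) ∧ (α ∧ (α → β))) = 0 ∧ 0 = 0
This gives 0 ≠ 1.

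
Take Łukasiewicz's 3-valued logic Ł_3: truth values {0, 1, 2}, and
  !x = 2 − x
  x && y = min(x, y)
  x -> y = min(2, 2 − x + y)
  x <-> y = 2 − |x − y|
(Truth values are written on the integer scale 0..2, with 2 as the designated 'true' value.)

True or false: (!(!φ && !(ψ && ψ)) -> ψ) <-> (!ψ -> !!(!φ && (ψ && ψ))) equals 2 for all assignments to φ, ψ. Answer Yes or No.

No

Counterexample: take φ = 0, ψ = 0.
!φ = !0 = 2
ψ && ψ = 0 && 0 = 0
!(ψ && ψ) = !0 = 2
!φ && !(ψ && ψ) = 2 && 2 = 2
!(!φ && !(ψ && ψ)) = !2 = 0
!(!φ && !(ψ && ψ)) -> ψ = 0 -> 0 = 2
!ψ = !0 = 2
!φ = !0 = 2
ψ && ψ = 0 && 0 = 0
!φ && (ψ && ψ) = 2 && 0 = 0
!(!φ && (ψ && ψ)) = !0 = 2
!!(!φ && (ψ && ψ)) = !2 = 0
!ψ -> !!(!φ && (ψ && ψ)) = 2 -> 0 = 0
(!(!φ && !(ψ && ψ)) -> ψ) <-> (!ψ -> !!(!φ && (ψ && ψ))) = 2 <-> 0 = 0
This gives 0 ≠ 2.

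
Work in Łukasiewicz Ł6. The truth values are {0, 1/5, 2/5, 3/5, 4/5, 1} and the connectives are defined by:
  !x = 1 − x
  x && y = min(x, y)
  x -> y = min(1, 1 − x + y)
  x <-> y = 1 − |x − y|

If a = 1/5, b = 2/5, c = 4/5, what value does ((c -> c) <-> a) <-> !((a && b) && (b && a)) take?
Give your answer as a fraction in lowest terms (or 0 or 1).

c -> c = 4/5 -> 4/5 = 1
(c -> c) <-> a = 1 <-> 1/5 = 1/5
a && b = 1/5 && 2/5 = 1/5
b && a = 2/5 && 1/5 = 1/5
(a && b) && (b && a) = 1/5 && 1/5 = 1/5
!((a && b) && (b && a)) = !1/5 = 4/5
((c -> c) <-> a) <-> !((a && b) && (b && a)) = 1/5 <-> 4/5 = 2/5

2/5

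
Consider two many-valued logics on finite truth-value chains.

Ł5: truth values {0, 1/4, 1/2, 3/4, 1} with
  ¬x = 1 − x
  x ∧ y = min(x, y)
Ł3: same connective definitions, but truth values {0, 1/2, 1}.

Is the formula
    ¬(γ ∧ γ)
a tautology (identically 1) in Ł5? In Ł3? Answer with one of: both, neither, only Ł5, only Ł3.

In Ł5: at γ = 1/4 the value is 3/4 — not a tautology.
In Ł3: at γ = 1/2 the value is 1/2 — not a tautology.

neither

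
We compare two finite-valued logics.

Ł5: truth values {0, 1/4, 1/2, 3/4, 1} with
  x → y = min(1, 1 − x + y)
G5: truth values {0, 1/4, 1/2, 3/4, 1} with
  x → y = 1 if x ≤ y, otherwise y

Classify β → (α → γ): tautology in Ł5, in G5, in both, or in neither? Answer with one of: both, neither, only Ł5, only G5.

neither

In Ł5: at α = 1/4, β = 1, γ = 0 the value is 3/4 — not a tautology.
In G5: at α = 1/4, β = 1/4, γ = 0 the value is 0 — not a tautology.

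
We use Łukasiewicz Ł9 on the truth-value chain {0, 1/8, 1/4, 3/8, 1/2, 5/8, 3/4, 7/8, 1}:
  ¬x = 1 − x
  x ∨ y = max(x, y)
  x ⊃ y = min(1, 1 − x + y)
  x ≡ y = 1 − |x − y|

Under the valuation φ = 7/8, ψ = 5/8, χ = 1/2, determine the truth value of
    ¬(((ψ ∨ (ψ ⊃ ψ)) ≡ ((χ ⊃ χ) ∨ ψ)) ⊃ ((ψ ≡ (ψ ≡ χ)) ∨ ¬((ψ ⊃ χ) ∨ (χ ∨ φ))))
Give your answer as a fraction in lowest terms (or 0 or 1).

ψ ⊃ ψ = 5/8 ⊃ 5/8 = 1
ψ ∨ (ψ ⊃ ψ) = 5/8 ∨ 1 = 1
χ ⊃ χ = 1/2 ⊃ 1/2 = 1
(χ ⊃ χ) ∨ ψ = 1 ∨ 5/8 = 1
(ψ ∨ (ψ ⊃ ψ)) ≡ ((χ ⊃ χ) ∨ ψ) = 1 ≡ 1 = 1
ψ ≡ χ = 5/8 ≡ 1/2 = 7/8
ψ ≡ (ψ ≡ χ) = 5/8 ≡ 7/8 = 3/4
ψ ⊃ χ = 5/8 ⊃ 1/2 = 7/8
χ ∨ φ = 1/2 ∨ 7/8 = 7/8
(ψ ⊃ χ) ∨ (χ ∨ φ) = 7/8 ∨ 7/8 = 7/8
¬((ψ ⊃ χ) ∨ (χ ∨ φ)) = ¬7/8 = 1/8
(ψ ≡ (ψ ≡ χ)) ∨ ¬((ψ ⊃ χ) ∨ (χ ∨ φ)) = 3/4 ∨ 1/8 = 3/4
((ψ ∨ (ψ ⊃ ψ)) ≡ ((χ ⊃ χ) ∨ ψ)) ⊃ ((ψ ≡ (ψ ≡ χ)) ∨ ¬((ψ ⊃ χ) ∨ (χ ∨ φ))) = 1 ⊃ 3/4 = 3/4
¬(((ψ ∨ (ψ ⊃ ψ)) ≡ ((χ ⊃ χ) ∨ ψ)) ⊃ ((ψ ≡ (ψ ≡ χ)) ∨ ¬((ψ ⊃ χ) ∨ (χ ∨ φ)))) = ¬3/4 = 1/4

1/4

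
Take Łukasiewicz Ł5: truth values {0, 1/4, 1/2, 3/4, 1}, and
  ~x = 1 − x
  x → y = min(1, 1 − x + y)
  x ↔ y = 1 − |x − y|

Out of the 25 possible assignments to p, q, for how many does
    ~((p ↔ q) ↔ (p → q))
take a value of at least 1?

1

value 1: 1 assignment (counts)
value 3/4: 2 assignments
value 1/2: 3 assignments
value 1/4: 4 assignments
value 0: 15 assignments
So 1 of the 25 assignments meets the threshold.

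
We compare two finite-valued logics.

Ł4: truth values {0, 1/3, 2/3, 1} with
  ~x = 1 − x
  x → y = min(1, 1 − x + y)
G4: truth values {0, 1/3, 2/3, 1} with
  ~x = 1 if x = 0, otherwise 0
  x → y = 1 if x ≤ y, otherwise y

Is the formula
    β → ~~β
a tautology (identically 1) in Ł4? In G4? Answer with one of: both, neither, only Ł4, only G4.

both

In Ł4: every assignment gives 1 — tautology.
In G4: every assignment gives 1 — tautology.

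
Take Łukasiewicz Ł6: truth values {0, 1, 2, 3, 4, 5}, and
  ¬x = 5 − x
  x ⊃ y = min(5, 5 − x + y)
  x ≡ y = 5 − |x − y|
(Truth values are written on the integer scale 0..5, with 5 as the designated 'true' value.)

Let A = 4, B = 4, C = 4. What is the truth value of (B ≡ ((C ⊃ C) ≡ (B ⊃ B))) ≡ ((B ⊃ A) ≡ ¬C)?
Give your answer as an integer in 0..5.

2

C ⊃ C = 4 ⊃ 4 = 5
B ⊃ B = 4 ⊃ 4 = 5
(C ⊃ C) ≡ (B ⊃ B) = 5 ≡ 5 = 5
B ≡ ((C ⊃ C) ≡ (B ⊃ B)) = 4 ≡ 5 = 4
B ⊃ A = 4 ⊃ 4 = 5
¬C = ¬4 = 1
(B ⊃ A) ≡ ¬C = 5 ≡ 1 = 1
(B ≡ ((C ⊃ C) ≡ (B ⊃ B))) ≡ ((B ⊃ A) ≡ ¬C) = 4 ≡ 1 = 2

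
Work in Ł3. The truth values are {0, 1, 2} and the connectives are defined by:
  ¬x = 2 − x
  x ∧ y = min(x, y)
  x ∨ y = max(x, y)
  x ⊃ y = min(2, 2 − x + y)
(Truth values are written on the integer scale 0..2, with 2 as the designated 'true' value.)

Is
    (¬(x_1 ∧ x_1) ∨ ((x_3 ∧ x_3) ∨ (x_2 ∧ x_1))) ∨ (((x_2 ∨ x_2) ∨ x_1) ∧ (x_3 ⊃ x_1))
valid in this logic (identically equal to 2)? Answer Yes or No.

Counterexample: take x_1 = 1, x_2 = 0, x_3 = 0.
x_1 ∧ x_1 = 1 ∧ 1 = 1
¬(x_1 ∧ x_1) = ¬1 = 1
x_3 ∧ x_3 = 0 ∧ 0 = 0
x_2 ∧ x_1 = 0 ∧ 1 = 0
(x_3 ∧ x_3) ∨ (x_2 ∧ x_1) = 0 ∨ 0 = 0
¬(x_1 ∧ x_1) ∨ ((x_3 ∧ x_3) ∨ (x_2 ∧ x_1)) = 1 ∨ 0 = 1
x_2 ∨ x_2 = 0 ∨ 0 = 0
(x_2 ∨ x_2) ∨ x_1 = 0 ∨ 1 = 1
x_3 ⊃ x_1 = 0 ⊃ 1 = 2
((x_2 ∨ x_2) ∨ x_1) ∧ (x_3 ⊃ x_1) = 1 ∧ 2 = 1
(¬(x_1 ∧ x_1) ∨ ((x_3 ∧ x_3) ∨ (x_2 ∧ x_1))) ∨ (((x_2 ∨ x_2) ∨ x_1) ∧ (x_3 ⊃ x_1)) = 1 ∨ 1 = 1
This gives 1 ≠ 2.

No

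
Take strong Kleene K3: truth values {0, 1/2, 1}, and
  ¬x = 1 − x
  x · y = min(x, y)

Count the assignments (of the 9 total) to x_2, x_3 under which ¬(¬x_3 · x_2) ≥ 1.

x_2 = 0, x_3 = 0 ↦ 1  ≥
x_2 = 0, x_3 = 1/2 ↦ 1  ≥
x_2 = 0, x_3 = 1 ↦ 1  ≥
x_2 = 1/2, x_3 = 0 ↦ 1/2  <
x_2 = 1/2, x_3 = 1/2 ↦ 1/2  <
x_2 = 1/2, x_3 = 1 ↦ 1  ≥
x_2 = 1, x_3 = 0 ↦ 0  <
x_2 = 1, x_3 = 1/2 ↦ 1/2  <
x_2 = 1, x_3 = 1 ↦ 1  ≥
So 5 of the 9 assignments meet the threshold.

5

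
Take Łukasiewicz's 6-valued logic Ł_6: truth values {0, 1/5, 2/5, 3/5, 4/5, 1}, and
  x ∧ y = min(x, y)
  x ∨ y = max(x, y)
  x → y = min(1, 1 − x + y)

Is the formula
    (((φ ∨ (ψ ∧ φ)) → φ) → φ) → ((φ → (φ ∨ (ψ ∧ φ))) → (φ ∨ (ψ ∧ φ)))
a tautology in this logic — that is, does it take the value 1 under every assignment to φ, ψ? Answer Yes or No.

Yes

At φ = 4/5, ψ = 1, for instance:
ψ ∧ φ = 1 ∧ 4/5 = 4/5
φ ∨ (ψ ∧ φ) = 4/5 ∨ 4/5 = 4/5
(φ ∨ (ψ ∧ φ)) → φ = 4/5 → 4/5 = 1
((φ ∨ (ψ ∧ φ)) → φ) → φ = 1 → 4/5 = 4/5
φ → (φ ∨ (ψ ∧ φ)) = 4/5 → 4/5 = 1
(φ → (φ ∨ (ψ ∧ φ))) → (φ ∨ (ψ ∧ φ)) = 1 → 4/5 = 4/5
(((φ ∨ (ψ ∧ φ)) → φ) → φ) → ((φ → (φ ∨ (ψ ∧ φ))) → (φ ∨ (ψ ∧ φ))) = 4/5 → 4/5 = 1
and checking the remaining 35 assignments likewise gives ≥ 1 in every case.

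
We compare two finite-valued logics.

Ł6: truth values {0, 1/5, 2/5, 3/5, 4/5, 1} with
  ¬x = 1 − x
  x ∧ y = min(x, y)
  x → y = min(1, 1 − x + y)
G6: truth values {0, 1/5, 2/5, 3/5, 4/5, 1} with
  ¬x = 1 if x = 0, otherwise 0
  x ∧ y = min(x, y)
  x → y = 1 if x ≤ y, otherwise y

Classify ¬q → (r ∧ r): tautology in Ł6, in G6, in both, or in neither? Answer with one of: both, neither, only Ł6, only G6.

In Ł6: at q = 0, r = 0 the value is 0 — not a tautology.
In G6: at q = 0, r = 0 the value is 0 — not a tautology.

neither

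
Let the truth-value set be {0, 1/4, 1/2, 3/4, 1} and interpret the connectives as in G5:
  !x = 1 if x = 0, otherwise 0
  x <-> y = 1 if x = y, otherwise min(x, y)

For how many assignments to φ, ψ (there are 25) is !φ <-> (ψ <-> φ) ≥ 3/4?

5

value 1: 5 assignments (counts)
value 0: 20 assignments
So 5 of the 25 assignments meet the threshold.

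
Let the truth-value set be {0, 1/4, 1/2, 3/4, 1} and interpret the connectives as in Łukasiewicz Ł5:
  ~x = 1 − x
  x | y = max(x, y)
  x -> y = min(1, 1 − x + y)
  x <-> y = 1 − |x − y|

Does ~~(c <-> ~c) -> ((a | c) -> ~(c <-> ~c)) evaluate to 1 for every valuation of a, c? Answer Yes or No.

No

Counterexample: take a = 0, c = 1/2.
~c = ~1/2 = 1/2
c <-> ~c = 1/2 <-> 1/2 = 1
~(c <-> ~c) = ~1 = 0
~~(c <-> ~c) = ~0 = 1
a | c = 0 | 1/2 = 1/2
(a | c) -> ~(c <-> ~c) = 1/2 -> 0 = 1/2
~~(c <-> ~c) -> ((a | c) -> ~(c <-> ~c)) = 1 -> 1/2 = 1/2
This gives 1/2 ≠ 1.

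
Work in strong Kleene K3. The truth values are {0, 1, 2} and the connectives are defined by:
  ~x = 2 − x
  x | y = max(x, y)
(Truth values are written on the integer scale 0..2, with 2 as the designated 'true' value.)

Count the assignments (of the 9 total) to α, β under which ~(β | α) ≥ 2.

1

α = 0, β = 0 ↦ 2  ≥
α = 0, β = 1 ↦ 1  <
α = 0, β = 2 ↦ 0  <
α = 1, β = 0 ↦ 1  <
α = 1, β = 1 ↦ 1  <
α = 1, β = 2 ↦ 0  <
α = 2, β = 0 ↦ 0  <
α = 2, β = 1 ↦ 0  <
α = 2, β = 2 ↦ 0  <
So 1 of the 9 assignments meets the threshold.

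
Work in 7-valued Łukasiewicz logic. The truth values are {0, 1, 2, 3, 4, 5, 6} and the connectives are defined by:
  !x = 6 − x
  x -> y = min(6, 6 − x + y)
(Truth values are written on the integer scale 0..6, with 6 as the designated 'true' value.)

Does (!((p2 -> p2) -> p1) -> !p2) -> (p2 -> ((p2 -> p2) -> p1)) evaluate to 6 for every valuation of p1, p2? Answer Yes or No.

At p1 = 5, p2 = 6, for instance:
p2 -> p2 = 6 -> 6 = 6
(p2 -> p2) -> p1 = 6 -> 5 = 5
!((p2 -> p2) -> p1) = !5 = 1
!p2 = !6 = 0
!((p2 -> p2) -> p1) -> !p2 = 1 -> 0 = 5
p2 -> ((p2 -> p2) -> p1) = 6 -> 5 = 5
(!((p2 -> p2) -> p1) -> !p2) -> (p2 -> ((p2 -> p2) -> p1)) = 5 -> 5 = 6
and checking the remaining 48 assignments likewise gives ≥ 6 in every case.

Yes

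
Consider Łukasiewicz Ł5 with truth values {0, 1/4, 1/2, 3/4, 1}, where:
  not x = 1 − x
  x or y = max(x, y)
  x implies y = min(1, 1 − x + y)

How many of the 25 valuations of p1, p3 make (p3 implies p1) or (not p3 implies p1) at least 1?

value 1: 21 assignments (counts)
value 3/4: 3 assignments
value 1/2: 1 assignment
So 21 of the 25 assignments meet the threshold.

21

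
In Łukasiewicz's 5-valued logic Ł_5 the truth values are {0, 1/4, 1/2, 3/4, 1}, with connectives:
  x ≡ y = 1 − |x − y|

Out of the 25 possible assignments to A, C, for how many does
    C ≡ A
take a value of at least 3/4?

value 1: 5 assignments (counts)
value 3/4: 8 assignments (counts)
value 1/2: 6 assignments
value 1/4: 4 assignments
value 0: 2 assignments
So 13 of the 25 assignments meet the threshold.

13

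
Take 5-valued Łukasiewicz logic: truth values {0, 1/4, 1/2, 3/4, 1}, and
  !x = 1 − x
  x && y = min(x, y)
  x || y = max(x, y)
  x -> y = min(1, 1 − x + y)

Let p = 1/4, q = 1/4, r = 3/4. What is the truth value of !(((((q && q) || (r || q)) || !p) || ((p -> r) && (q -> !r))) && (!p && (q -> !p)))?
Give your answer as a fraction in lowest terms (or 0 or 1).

1/4

q && q = 1/4 && 1/4 = 1/4
r || q = 3/4 || 1/4 = 3/4
(q && q) || (r || q) = 1/4 || 3/4 = 3/4
!p = !1/4 = 3/4
((q && q) || (r || q)) || !p = 3/4 || 3/4 = 3/4
p -> r = 1/4 -> 3/4 = 1
!r = !3/4 = 1/4
q -> !r = 1/4 -> 1/4 = 1
(p -> r) && (q -> !r) = 1 && 1 = 1
(((q && q) || (r || q)) || !p) || ((p -> r) && (q -> !r)) = 3/4 || 1 = 1
!p = !1/4 = 3/4
!p = !1/4 = 3/4
q -> !p = 1/4 -> 3/4 = 1
!p && (q -> !p) = 3/4 && 1 = 3/4
((((q && q) || (r || q)) || !p) || ((p -> r) && (q -> !r))) && (!p && (q -> !p)) = 1 && 3/4 = 3/4
!(((((q && q) || (r || q)) || !p) || ((p -> r) && (q -> !r))) && (!p && (q -> !p))) = !3/4 = 1/4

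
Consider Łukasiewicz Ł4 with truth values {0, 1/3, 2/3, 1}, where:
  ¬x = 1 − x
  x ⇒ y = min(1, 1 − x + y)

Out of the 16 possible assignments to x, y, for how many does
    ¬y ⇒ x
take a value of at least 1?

10

x = 0, y = 0 ↦ 0  <
x = 0, y = 1/3 ↦ 1/3  <
x = 0, y = 2/3 ↦ 2/3  <
x = 0, y = 1 ↦ 1  ≥
x = 1/3, y = 0 ↦ 1/3  <
x = 1/3, y = 1/3 ↦ 2/3  <
x = 1/3, y = 2/3 ↦ 1  ≥
x = 1/3, y = 1 ↦ 1  ≥
x = 2/3, y = 0 ↦ 2/3  <
x = 2/3, y = 1/3 ↦ 1  ≥
x = 2/3, y = 2/3 ↦ 1  ≥
x = 2/3, y = 1 ↦ 1  ≥
x = 1, y = 0 ↦ 1  ≥
x = 1, y = 1/3 ↦ 1  ≥
x = 1, y = 2/3 ↦ 1  ≥
x = 1, y = 1 ↦ 1  ≥
So 10 of the 16 assignments meet the threshold.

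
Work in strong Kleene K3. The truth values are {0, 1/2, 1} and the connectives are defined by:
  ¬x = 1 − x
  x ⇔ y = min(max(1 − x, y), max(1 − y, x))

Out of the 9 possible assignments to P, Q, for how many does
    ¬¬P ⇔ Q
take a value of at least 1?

2

P = 0, Q = 0 ↦ 1  ≥
P = 0, Q = 1/2 ↦ 1/2  <
P = 0, Q = 1 ↦ 0  <
P = 1/2, Q = 0 ↦ 1/2  <
P = 1/2, Q = 1/2 ↦ 1/2  <
P = 1/2, Q = 1 ↦ 1/2  <
P = 1, Q = 0 ↦ 0  <
P = 1, Q = 1/2 ↦ 1/2  <
P = 1, Q = 1 ↦ 1  ≥
So 2 of the 9 assignments meet the threshold.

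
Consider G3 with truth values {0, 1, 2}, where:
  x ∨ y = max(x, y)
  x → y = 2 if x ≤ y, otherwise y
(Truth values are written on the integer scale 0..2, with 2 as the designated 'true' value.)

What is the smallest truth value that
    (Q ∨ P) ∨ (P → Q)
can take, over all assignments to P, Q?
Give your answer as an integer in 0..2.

1

Take P = 1, Q = 0:
Q ∨ P = 0 ∨ 1 = 1
P → Q = 1 → 0 = 0
(Q ∨ P) ∨ (P → Q) = 1 ∨ 0 = 1
No assignment yields a value below 1, so this is the minimum.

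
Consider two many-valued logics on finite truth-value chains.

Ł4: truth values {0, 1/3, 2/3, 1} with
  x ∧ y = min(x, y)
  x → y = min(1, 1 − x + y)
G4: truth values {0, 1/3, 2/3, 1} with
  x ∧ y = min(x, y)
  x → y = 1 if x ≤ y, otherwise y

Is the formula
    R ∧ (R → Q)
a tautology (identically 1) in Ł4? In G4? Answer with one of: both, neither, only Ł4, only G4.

In Ł4: at Q = 0, R = 0 the value is 0 — not a tautology.
In G4: at Q = 0, R = 0 the value is 0 — not a tautology.

neither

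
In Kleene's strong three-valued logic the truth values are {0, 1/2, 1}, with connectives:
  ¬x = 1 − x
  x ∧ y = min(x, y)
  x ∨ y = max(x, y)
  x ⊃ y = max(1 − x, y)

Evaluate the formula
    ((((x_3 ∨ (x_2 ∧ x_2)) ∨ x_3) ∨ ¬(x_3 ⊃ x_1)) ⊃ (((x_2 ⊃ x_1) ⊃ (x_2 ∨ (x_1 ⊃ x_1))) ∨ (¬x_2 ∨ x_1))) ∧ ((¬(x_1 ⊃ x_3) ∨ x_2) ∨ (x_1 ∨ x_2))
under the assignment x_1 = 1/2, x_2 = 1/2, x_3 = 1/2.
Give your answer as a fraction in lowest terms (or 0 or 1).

x_2 ∧ x_2 = 1/2 ∧ 1/2 = 1/2
x_3 ∨ (x_2 ∧ x_2) = 1/2 ∨ 1/2 = 1/2
(x_3 ∨ (x_2 ∧ x_2)) ∨ x_3 = 1/2 ∨ 1/2 = 1/2
x_3 ⊃ x_1 = 1/2 ⊃ 1/2 = 1/2
¬(x_3 ⊃ x_1) = ¬1/2 = 1/2
((x_3 ∨ (x_2 ∧ x_2)) ∨ x_3) ∨ ¬(x_3 ⊃ x_1) = 1/2 ∨ 1/2 = 1/2
x_2 ⊃ x_1 = 1/2 ⊃ 1/2 = 1/2
x_1 ⊃ x_1 = 1/2 ⊃ 1/2 = 1/2
x_2 ∨ (x_1 ⊃ x_1) = 1/2 ∨ 1/2 = 1/2
(x_2 ⊃ x_1) ⊃ (x_2 ∨ (x_1 ⊃ x_1)) = 1/2 ⊃ 1/2 = 1/2
¬x_2 = ¬1/2 = 1/2
¬x_2 ∨ x_1 = 1/2 ∨ 1/2 = 1/2
((x_2 ⊃ x_1) ⊃ (x_2 ∨ (x_1 ⊃ x_1))) ∨ (¬x_2 ∨ x_1) = 1/2 ∨ 1/2 = 1/2
(((x_3 ∨ (x_2 ∧ x_2)) ∨ x_3) ∨ ¬(x_3 ⊃ x_1)) ⊃ (((x_2 ⊃ x_1) ⊃ (x_2 ∨ (x_1 ⊃ x_1))) ∨ (¬x_2 ∨ x_1)) = 1/2 ⊃ 1/2 = 1/2
x_1 ⊃ x_3 = 1/2 ⊃ 1/2 = 1/2
¬(x_1 ⊃ x_3) = ¬1/2 = 1/2
¬(x_1 ⊃ x_3) ∨ x_2 = 1/2 ∨ 1/2 = 1/2
x_1 ∨ x_2 = 1/2 ∨ 1/2 = 1/2
(¬(x_1 ⊃ x_3) ∨ x_2) ∨ (x_1 ∨ x_2) = 1/2 ∨ 1/2 = 1/2
((((x_3 ∨ (x_2 ∧ x_2)) ∨ x_3) ∨ ¬(x_3 ⊃ x_1)) ⊃ (((x_2 ⊃ x_1) ⊃ (x_2 ∨ (x_1 ⊃ x_1))) ∨ (¬x_2 ∨ x_1))) ∧ ((¬(x_1 ⊃ x_3) ∨ x_2) ∨ (x_1 ∨ x_2)) = 1/2 ∧ 1/2 = 1/2

1/2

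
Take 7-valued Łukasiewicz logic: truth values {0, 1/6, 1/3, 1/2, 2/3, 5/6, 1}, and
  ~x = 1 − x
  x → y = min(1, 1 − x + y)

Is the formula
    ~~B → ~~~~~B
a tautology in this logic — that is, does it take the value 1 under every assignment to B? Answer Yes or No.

Counterexample: take B = 2/3.
~B = ~2/3 = 1/3
~~B = ~1/3 = 2/3
~B = ~2/3 = 1/3
~~B = ~1/3 = 2/3
~~~B = ~2/3 = 1/3
~~~~B = ~1/3 = 2/3
~~~~~B = ~2/3 = 1/3
~~B → ~~~~~B = 2/3 → 1/3 = 2/3
This gives 2/3 ≠ 1.

No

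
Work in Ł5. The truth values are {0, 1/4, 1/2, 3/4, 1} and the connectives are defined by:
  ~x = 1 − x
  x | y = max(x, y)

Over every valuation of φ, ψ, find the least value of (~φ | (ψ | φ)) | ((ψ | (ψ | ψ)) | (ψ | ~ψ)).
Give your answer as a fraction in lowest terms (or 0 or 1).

Take φ = 1/2, ψ = 1/2:
~φ = ~1/2 = 1/2
ψ | φ = 1/2 | 1/2 = 1/2
~φ | (ψ | φ) = 1/2 | 1/2 = 1/2
ψ | ψ = 1/2 | 1/2 = 1/2
ψ | (ψ | ψ) = 1/2 | 1/2 = 1/2
~ψ = ~1/2 = 1/2
ψ | ~ψ = 1/2 | 1/2 = 1/2
(ψ | (ψ | ψ)) | (ψ | ~ψ) = 1/2 | 1/2 = 1/2
(~φ | (ψ | φ)) | ((ψ | (ψ | ψ)) | (ψ | ~ψ)) = 1/2 | 1/2 = 1/2
No assignment yields a value below 1/2, so this is the minimum.

1/2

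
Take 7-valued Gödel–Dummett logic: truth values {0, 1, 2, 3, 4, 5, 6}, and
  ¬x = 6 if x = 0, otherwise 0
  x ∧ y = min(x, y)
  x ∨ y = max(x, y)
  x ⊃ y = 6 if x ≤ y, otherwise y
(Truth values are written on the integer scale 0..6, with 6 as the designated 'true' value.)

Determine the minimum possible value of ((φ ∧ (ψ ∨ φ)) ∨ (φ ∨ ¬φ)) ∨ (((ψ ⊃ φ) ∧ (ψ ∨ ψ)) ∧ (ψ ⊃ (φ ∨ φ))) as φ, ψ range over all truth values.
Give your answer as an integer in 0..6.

Take φ = 1, ψ = 0:
ψ ∨ φ = 0 ∨ 1 = 1
φ ∧ (ψ ∨ φ) = 1 ∧ 1 = 1
¬φ = ¬1 = 0
φ ∨ ¬φ = 1 ∨ 0 = 1
(φ ∧ (ψ ∨ φ)) ∨ (φ ∨ ¬φ) = 1 ∨ 1 = 1
ψ ⊃ φ = 0 ⊃ 1 = 6
ψ ∨ ψ = 0 ∨ 0 = 0
(ψ ⊃ φ) ∧ (ψ ∨ ψ) = 6 ∧ 0 = 0
φ ∨ φ = 1 ∨ 1 = 1
ψ ⊃ (φ ∨ φ) = 0 ⊃ 1 = 6
((ψ ⊃ φ) ∧ (ψ ∨ ψ)) ∧ (ψ ⊃ (φ ∨ φ)) = 0 ∧ 6 = 0
((φ ∧ (ψ ∨ φ)) ∨ (φ ∨ ¬φ)) ∨ (((ψ ⊃ φ) ∧ (ψ ∨ ψ)) ∧ (ψ ⊃ (φ ∨ φ))) = 1 ∨ 0 = 1
No assignment yields a value below 1, so this is the minimum.

1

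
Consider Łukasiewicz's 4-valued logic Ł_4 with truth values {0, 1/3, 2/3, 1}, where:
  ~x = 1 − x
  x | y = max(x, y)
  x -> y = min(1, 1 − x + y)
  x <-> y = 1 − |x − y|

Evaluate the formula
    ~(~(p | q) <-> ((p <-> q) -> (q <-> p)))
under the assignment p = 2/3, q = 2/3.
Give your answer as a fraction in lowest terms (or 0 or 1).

p | q = 2/3 | 2/3 = 2/3
~(p | q) = ~2/3 = 1/3
p <-> q = 2/3 <-> 2/3 = 1
q <-> p = 2/3 <-> 2/3 = 1
(p <-> q) -> (q <-> p) = 1 -> 1 = 1
~(p | q) <-> ((p <-> q) -> (q <-> p)) = 1/3 <-> 1 = 1/3
~(~(p | q) <-> ((p <-> q) -> (q <-> p))) = ~1/3 = 2/3

2/3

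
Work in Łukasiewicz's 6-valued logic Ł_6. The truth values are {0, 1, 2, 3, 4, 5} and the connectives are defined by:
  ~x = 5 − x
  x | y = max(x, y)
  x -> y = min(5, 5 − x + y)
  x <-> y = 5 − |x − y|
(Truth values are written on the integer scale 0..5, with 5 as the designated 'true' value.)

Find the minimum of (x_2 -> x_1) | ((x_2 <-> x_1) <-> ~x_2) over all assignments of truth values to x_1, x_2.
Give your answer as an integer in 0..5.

Take x_1 = 2, x_2 = 4:
x_2 -> x_1 = 4 -> 2 = 3
x_2 <-> x_1 = 4 <-> 2 = 3
~x_2 = ~4 = 1
(x_2 <-> x_1) <-> ~x_2 = 3 <-> 1 = 3
(x_2 -> x_1) | ((x_2 <-> x_1) <-> ~x_2) = 3 | 3 = 3
No assignment yields a value below 3, so this is the minimum.

3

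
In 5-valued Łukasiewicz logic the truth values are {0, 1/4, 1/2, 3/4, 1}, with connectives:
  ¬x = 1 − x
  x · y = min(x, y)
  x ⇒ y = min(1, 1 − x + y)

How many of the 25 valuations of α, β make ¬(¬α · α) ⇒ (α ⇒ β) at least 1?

19

value 1: 19 assignments (counts)
value 3/4: 2 assignments
value 1/2: 2 assignments
value 1/4: 1 assignment
value 0: 1 assignment
So 19 of the 25 assignments meet the threshold.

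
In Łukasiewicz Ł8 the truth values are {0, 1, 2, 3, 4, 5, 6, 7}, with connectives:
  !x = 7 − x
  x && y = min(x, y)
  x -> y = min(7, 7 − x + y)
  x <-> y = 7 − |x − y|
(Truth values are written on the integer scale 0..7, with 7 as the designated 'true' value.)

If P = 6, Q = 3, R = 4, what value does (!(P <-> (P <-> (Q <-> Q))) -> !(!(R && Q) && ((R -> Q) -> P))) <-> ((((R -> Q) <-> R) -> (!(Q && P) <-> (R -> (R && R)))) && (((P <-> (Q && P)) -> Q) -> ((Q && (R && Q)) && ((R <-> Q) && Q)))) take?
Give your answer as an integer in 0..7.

Q <-> Q = 3 <-> 3 = 7
P <-> (Q <-> Q) = 6 <-> 7 = 6
P <-> (P <-> (Q <-> Q)) = 6 <-> 6 = 7
!(P <-> (P <-> (Q <-> Q))) = !7 = 0
R && Q = 4 && 3 = 3
!(R && Q) = !3 = 4
R -> Q = 4 -> 3 = 6
(R -> Q) -> P = 6 -> 6 = 7
!(R && Q) && ((R -> Q) -> P) = 4 && 7 = 4
!(!(R && Q) && ((R -> Q) -> P)) = !4 = 3
!(P <-> (P <-> (Q <-> Q))) -> !(!(R && Q) && ((R -> Q) -> P)) = 0 -> 3 = 7
R -> Q = 4 -> 3 = 6
(R -> Q) <-> R = 6 <-> 4 = 5
Q && P = 3 && 6 = 3
!(Q && P) = !3 = 4
R && R = 4 && 4 = 4
R -> (R && R) = 4 -> 4 = 7
!(Q && P) <-> (R -> (R && R)) = 4 <-> 7 = 4
((R -> Q) <-> R) -> (!(Q && P) <-> (R -> (R && R))) = 5 -> 4 = 6
Q && P = 3 && 6 = 3
P <-> (Q && P) = 6 <-> 3 = 4
(P <-> (Q && P)) -> Q = 4 -> 3 = 6
R && Q = 4 && 3 = 3
Q && (R && Q) = 3 && 3 = 3
R <-> Q = 4 <-> 3 = 6
(R <-> Q) && Q = 6 && 3 = 3
(Q && (R && Q)) && ((R <-> Q) && Q) = 3 && 3 = 3
((P <-> (Q && P)) -> Q) -> ((Q && (R && Q)) && ((R <-> Q) && Q)) = 6 -> 3 = 4
(((R -> Q) <-> R) -> (!(Q && P) <-> (R -> (R && R)))) && (((P <-> (Q && P)) -> Q) -> ((Q && (R && Q)) && ((R <-> Q) && Q))) = 6 && 4 = 4
(!(P <-> (P <-> (Q <-> Q))) -> !(!(R && Q) && ((R -> Q) -> P))) <-> ((((R -> Q) <-> R) -> (!(Q && P) <-> (R -> (R && R)))) && (((P <-> (Q && P)) -> Q) -> ((Q && (R && Q)) && ((R <-> Q) && Q)))) = 7 <-> 4 = 4

4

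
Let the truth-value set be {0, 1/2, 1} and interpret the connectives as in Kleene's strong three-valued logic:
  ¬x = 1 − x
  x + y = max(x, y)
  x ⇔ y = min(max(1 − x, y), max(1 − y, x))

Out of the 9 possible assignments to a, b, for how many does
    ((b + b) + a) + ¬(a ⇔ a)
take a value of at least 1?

a = 0, b = 0 ↦ 0  <
a = 0, b = 1/2 ↦ 1/2  <
a = 0, b = 1 ↦ 1  ≥
a = 1/2, b = 0 ↦ 1/2  <
a = 1/2, b = 1/2 ↦ 1/2  <
a = 1/2, b = 1 ↦ 1  ≥
a = 1, b = 0 ↦ 1  ≥
a = 1, b = 1/2 ↦ 1  ≥
a = 1, b = 1 ↦ 1  ≥
So 5 of the 9 assignments meet the threshold.

5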